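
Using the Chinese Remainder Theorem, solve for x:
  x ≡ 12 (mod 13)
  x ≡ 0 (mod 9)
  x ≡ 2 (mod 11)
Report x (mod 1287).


Moduli 13, 9, 11 are pairwise coprime; by CRT there is a unique solution modulo M = 13 · 9 · 11 = 1287.
Solve pairwise, accumulating the modulus:
  Start with x ≡ 12 (mod 13).
  Combine with x ≡ 0 (mod 9): since gcd(13, 9) = 1, we get a unique residue mod 117.
    Write x = 12 + 13·t and substitute into x ≡ 0 (mod 9): 13·t ≡ 0 − 12 = -12 (mod 9).
    Reduce coefficients mod 9: 4·t ≡ 6 (mod 9).
    The inverse of 4 mod 9 is 7 (since 4·7 = 28 = 3·9 + 1), so t ≡ 7·6 = 42 ≡ 6 (mod 9).
    Then x = 12 + 13·6 = 90, valid modulo lcm(13, 9) = 117: x ≡ 90 (mod 117).
  Combine with x ≡ 2 (mod 11): since gcd(117, 11) = 1, we get a unique residue mod 1287.
    Write x = 90 + 117·t and substitute into x ≡ 2 (mod 11): 117·t ≡ 2 − 90 = -88 (mod 11).
    Reduce coefficients mod 11: 7·t ≡ 0 (mod 11).
    The inverse of 7 mod 11 is 8 (since 7·8 = 56 = 5·11 + 1), so t ≡ 8·0 = 0 ≡ 0 (mod 11).
    Then x = 90 + 117·0 = 90, valid modulo lcm(117, 11) = 1287: x ≡ 90 (mod 1287).
Verify: 90 mod 13 = 12 ✓, 90 mod 9 = 0 ✓, 90 mod 11 = 2 ✓.

x ≡ 90 (mod 1287).


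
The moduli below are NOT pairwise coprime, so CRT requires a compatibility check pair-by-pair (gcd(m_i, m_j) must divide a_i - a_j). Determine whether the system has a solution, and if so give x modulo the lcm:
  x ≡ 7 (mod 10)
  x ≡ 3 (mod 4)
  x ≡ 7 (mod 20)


Moduli 10, 4, 20 are not pairwise coprime, so CRT works modulo lcm(m_i) when all pairwise compatibility conditions hold.
Pairwise compatibility: gcd(m_i, m_j) must divide a_i - a_j for every pair.
Merge one congruence at a time:
  Start: x ≡ 7 (mod 10).
  Combine with x ≡ 3 (mod 4): gcd(10, 4) = 2; 3 - 7 = -4, which IS divisible by 2, so compatible.
    Write x = 7 + 10·t and substitute into x ≡ 3 (mod 4): 10·t ≡ 3 − 7 = -4 (mod 4).
    Divide the congruence (and modulus) by g = 2: 5·t ≡ -2 (mod 2).
    Reduce coefficients mod 2: 1·t ≡ 0 (mod 2).
    So t ≡ 0 (mod 2).
    Then x = 7 + 10·0 = 7, valid modulo lcm(10, 4) = 20: x ≡ 7 (mod 20).
  Combine with x ≡ 7 (mod 20): gcd(20, 20) = 20; 7 - 7 = 0, which IS divisible by 20, so compatible.
    Write x = 7 + 20·t and substitute into x ≡ 7 (mod 20): 20·t ≡ 7 − 7 = 0 (mod 20).
    Divide the congruence (and modulus) by g = 20: 1·t ≡ 0 (mod 1).
    Modulo 1 every t works; take t = 0.
    Then x = 7 + 20·0 = 7, valid modulo lcm(20, 20) = 20: x ≡ 7 (mod 20).
Verify: 7 mod 10 = 7, 7 mod 4 = 3, 7 mod 20 = 7.

x ≡ 7 (mod 20).


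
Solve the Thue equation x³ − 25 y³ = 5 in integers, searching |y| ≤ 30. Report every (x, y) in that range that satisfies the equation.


The equation is x³ - 25y³ = 5. For fixed y, x³ = 25·y³ + 5, so a solution requires the RHS to be a perfect cube.
Strategy: iterate y from -30 to 30, compute RHS = 25·y³ + 5, and check whether it is a (positive or negative) perfect cube.
Check small values of y:
  y = 0: RHS = 5 is not a perfect cube.
  y = 1: RHS = 30 is not a perfect cube.
  y = -1: RHS = -20 is not a perfect cube.
  y = 2: RHS = 205 is not a perfect cube.
  y = -2: RHS = -195 is not a perfect cube.
  y = 3: RHS = 680 is not a perfect cube.
  y = -3: RHS = -670 is not a perfect cube.
Continuing the search up to |y| = 30 finds no solutions either.
No (x, y) in the scanned range satisfies the equation.

No integer solutions with |y| ≤ 30.


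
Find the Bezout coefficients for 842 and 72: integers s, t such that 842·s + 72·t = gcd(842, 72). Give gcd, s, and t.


Euclidean algorithm on (842, 72) — divide until remainder is 0:
  842 = 11 · 72 + 50
  72 = 1 · 50 + 22
  50 = 2 · 22 + 6
  22 = 3 · 6 + 4
  6 = 1 · 4 + 2
  4 = 2 · 2 + 0
gcd(842, 72) = 2.
Track Bezout coefficients alongside the remainders: start with r₀ = 842 = a·1 + b·0 (s = 1, t = 0) and r₁ = 72 = a·0 + b·1 (s = 0, t = 1); each new remainder r_{k+1} = r_{k-1} − q_k·r_k inherits s_{k+1} = s_{k-1} − q_k·s_k, t_{k+1} = t_{k-1} − q_k·t_k, so r_k = a·s_k + b·t_k at every step:
  q = 11: r = 50, s = 1 − 11·0 = 1, t = 0 − 11·1 = -11  (check: 842·1 + 72·(-11) = 50)
  q = 1: r = 22, s = 0 − 1·1 = -1, t = 1 − 1·(-11) = 12  (check: 842·(-1) + 72·12 = 22)
  q = 2: r = 6, s = 1 − 2·(-1) = 3, t = -11 − 2·12 = -35  (check: 842·3 + 72·(-35) = 6)
  q = 3: r = 4, s = -1 − 3·3 = -10, t = 12 − 3·(-35) = 117  (check: 842·(-10) + 72·117 = 4)
  q = 1: r = 2, s = 3 − 1·(-10) = 13, t = -35 − 1·117 = -152  (check: 842·13 + 72·(-152) = 2)
The row with r = 2 (the gcd) gives the Bezout coefficients s = 13, t = -152.
Result: 842 · (13) + 72 · (-152) = 2.

gcd(842, 72) = 2; s = 13, t = -152 (check: 842·13 + 72·(-152) = 2).


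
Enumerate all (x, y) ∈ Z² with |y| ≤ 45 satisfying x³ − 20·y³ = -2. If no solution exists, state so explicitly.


The equation is x³ - 20y³ = -2. For fixed y, x³ = 20·y³ − 2, so a solution requires the RHS to be a perfect cube.
Strategy: iterate y from -45 to 45, compute RHS = 20·y³ − 2, and check whether it is a (positive or negative) perfect cube.
Check small values of y:
  y = 0: RHS = -2 is not a perfect cube.
  y = 1: RHS = 18 is not a perfect cube.
  y = -1: RHS = -22 is not a perfect cube.
  y = 2: RHS = 158 is not a perfect cube.
  y = -2: RHS = -162 is not a perfect cube.
  y = 3: RHS = 538 is not a perfect cube.
  y = -3: RHS = -542 is not a perfect cube.
Continuing the search up to |y| = 45 finds no solutions either.
No (x, y) in the scanned range satisfies the equation.

No integer solutions with |y| ≤ 45.


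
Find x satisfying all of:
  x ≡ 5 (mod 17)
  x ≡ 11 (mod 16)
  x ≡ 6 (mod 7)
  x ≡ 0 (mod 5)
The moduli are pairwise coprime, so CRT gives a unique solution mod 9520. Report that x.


Product of moduli M = 17 · 16 · 7 · 5 = 9520.
Merge one congruence at a time:
  Start: x ≡ 5 (mod 17).
  Combine with x ≡ 11 (mod 16); new modulus lcm = 272.
    Write x = 5 + 17·t and substitute into x ≡ 11 (mod 16): 17·t ≡ 11 − 5 = 6 (mod 16).
    Reduce coefficients mod 16: 1·t ≡ 6 (mod 16).
    So t ≡ 6 (mod 16).
    Then x = 5 + 17·6 = 107, valid modulo lcm(17, 16) = 272: x ≡ 107 (mod 272).
  Combine with x ≡ 6 (mod 7); new modulus lcm = 1904.
    Write x = 107 + 272·t and substitute into x ≡ 6 (mod 7): 272·t ≡ 6 − 107 = -101 (mod 7).
    Reduce coefficients mod 7: 6·t ≡ 4 (mod 7).
    The inverse of 6 mod 7 is 6 (since 6·6 = 36 = 5·7 + 1), so t ≡ 6·4 = 24 ≡ 3 (mod 7).
    Then x = 107 + 272·3 = 923, valid modulo lcm(272, 7) = 1904: x ≡ 923 (mod 1904).
  Combine with x ≡ 0 (mod 5); new modulus lcm = 9520.
    Write x = 923 + 1904·t and substitute into x ≡ 0 (mod 5): 1904·t ≡ 0 − 923 = -923 (mod 5).
    Reduce coefficients mod 5: 4·t ≡ 2 (mod 5).
    The inverse of 4 mod 5 is 4 (since 4·4 = 16 = 3·5 + 1), so t ≡ 4·2 = 8 ≡ 3 (mod 5).
    Then x = 923 + 1904·3 = 6635, valid modulo lcm(1904, 5) = 9520: x ≡ 6635 (mod 9520).
Verify against each original: 6635 mod 17 = 5, 6635 mod 16 = 11, 6635 mod 7 = 6, 6635 mod 5 = 0.

x ≡ 6635 (mod 9520).


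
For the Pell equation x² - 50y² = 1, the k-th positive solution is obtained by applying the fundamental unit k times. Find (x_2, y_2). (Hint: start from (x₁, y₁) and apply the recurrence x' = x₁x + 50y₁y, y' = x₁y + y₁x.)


Step 1: Find the fundamental solution (x₁, y₁) of x² - 50y² = 1.
  Expand √50 as a continued fraction. a₀ = ⌊√50⌋ = 7; iterate m_{k+1} = d_k·a_k − m_k, d_{k+1} = (50 − m_{k+1}²)/d_k, a_{k+1} = ⌊(a₀ + m_{k+1})/d_{k+1}⌋ (starting m₀ = 0, d₀ = 1), with convergents p_k = a_k·p_{k-1} + p_{k-2}, q_k = a_k·q_{k-1} + q_{k-2} (p₋₁ = 1, q₋₁ = 0):
  k = 0: a₀ = 7; p₀/q₀ = 7/1; p₀² − 50·q₀² = 49 − 50 = -1.
  k = 1: m = 7, d = 1, a = ⌊(7 + 7)/1⌋ = 14; p/q = (14·7 + 1)/(14·1 + 0) = 99/14; p² − 50·q² = 9801 − 9800 = 1.
  The first convergent with p² − 50·q² = 1 gives the fundamental solution (x₁, y₁) = (99, 14).
Step 2: Apply the recurrence (x_{n+1}, y_{n+1}) = (x₁x_n + 50y₁y_n, x₁y_n + y₁x_n) repeatedly.
  From (x_1, y_1) = (99, 14): x_2 = 99·99 + 50·14·14 = 19601; y_2 = 99·14 + 14·99 = 2772.
Step 3: Verify x_2² - 50·y_2² = 384199201 - 384199200 = 1 (should be 1). ✓

(x_1, y_1) = (99, 14); (x_2, y_2) = (19601, 2772).


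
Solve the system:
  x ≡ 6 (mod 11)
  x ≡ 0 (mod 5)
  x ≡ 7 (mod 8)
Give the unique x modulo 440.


Moduli 11, 5, 8 are pairwise coprime; by CRT there is a unique solution modulo M = 11 · 5 · 8 = 440.
Solve pairwise, accumulating the modulus:
  Start with x ≡ 6 (mod 11).
  Combine with x ≡ 0 (mod 5): since gcd(11, 5) = 1, we get a unique residue mod 55.
    Write x = 6 + 11·t and substitute into x ≡ 0 (mod 5): 11·t ≡ 0 − 6 = -6 (mod 5).
    Reduce coefficients mod 5: 1·t ≡ 4 (mod 5).
    So t ≡ 4 (mod 5).
    Then x = 6 + 11·4 = 50, valid modulo lcm(11, 5) = 55: x ≡ 50 (mod 55).
  Combine with x ≡ 7 (mod 8): since gcd(55, 8) = 1, we get a unique residue mod 440.
    Write x = 50 + 55·t and substitute into x ≡ 7 (mod 8): 55·t ≡ 7 − 50 = -43 (mod 8).
    Reduce coefficients mod 8: 7·t ≡ 5 (mod 8).
    The inverse of 7 mod 8 is 7 (since 7·7 = 49 = 6·8 + 1), so t ≡ 7·5 = 35 ≡ 3 (mod 8).
    Then x = 50 + 55·3 = 215, valid modulo lcm(55, 8) = 440: x ≡ 215 (mod 440).
Verify: 215 mod 11 = 6 ✓, 215 mod 5 = 0 ✓, 215 mod 8 = 7 ✓.

x ≡ 215 (mod 440).


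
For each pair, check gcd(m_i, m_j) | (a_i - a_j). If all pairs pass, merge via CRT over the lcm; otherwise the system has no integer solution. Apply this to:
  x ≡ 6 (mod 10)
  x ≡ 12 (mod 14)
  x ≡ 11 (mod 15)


Moduli 10, 14, 15 are not pairwise coprime, so CRT works modulo lcm(m_i) when all pairwise compatibility conditions hold.
Pairwise compatibility: gcd(m_i, m_j) must divide a_i - a_j for every pair.
Merge one congruence at a time:
  Start: x ≡ 6 (mod 10).
  Combine with x ≡ 12 (mod 14): gcd(10, 14) = 2; 12 - 6 = 6, which IS divisible by 2, so compatible.
    Write x = 6 + 10·t and substitute into x ≡ 12 (mod 14): 10·t ≡ 12 − 6 = 6 (mod 14).
    Divide the congruence (and modulus) by g = 2: 5·t ≡ 3 (mod 7).
    The inverse of 5 mod 7 is 3 (since 5·3 = 15 = 2·7 + 1), so t ≡ 3·3 = 9 ≡ 2 (mod 7).
    Then x = 6 + 10·2 = 26, valid modulo lcm(10, 14) = 70: x ≡ 26 (mod 70).
  Combine with x ≡ 11 (mod 15): gcd(70, 15) = 5; 11 - 26 = -15, which IS divisible by 5, so compatible.
    Write x = 26 + 70·t and substitute into x ≡ 11 (mod 15): 70·t ≡ 11 − 26 = -15 (mod 15).
    Divide the congruence (and modulus) by g = 5: 14·t ≡ -3 (mod 3).
    Reduce coefficients mod 3: 2·t ≡ 0 (mod 3).
    The inverse of 2 mod 3 is 2 (since 2·2 = 4 = 1·3 + 1), so t ≡ 2·0 = 0 ≡ 0 (mod 3).
    Then x = 26 + 70·0 = 26, valid modulo lcm(70, 15) = 210: x ≡ 26 (mod 210).
Verify: 26 mod 10 = 6, 26 mod 14 = 12, 26 mod 15 = 11.

x ≡ 26 (mod 210).


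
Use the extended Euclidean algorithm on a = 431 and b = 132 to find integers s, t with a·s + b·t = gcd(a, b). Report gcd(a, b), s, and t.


Euclidean algorithm on (431, 132) — divide until remainder is 0:
  431 = 3 · 132 + 35
  132 = 3 · 35 + 27
  35 = 1 · 27 + 8
  27 = 3 · 8 + 3
  8 = 2 · 3 + 2
  3 = 1 · 2 + 1
  2 = 2 · 1 + 0
gcd(431, 132) = 1.
Track Bezout coefficients alongside the remainders: start with r₀ = 431 = a·1 + b·0 (s = 1, t = 0) and r₁ = 132 = a·0 + b·1 (s = 0, t = 1); each new remainder r_{k+1} = r_{k-1} − q_k·r_k inherits s_{k+1} = s_{k-1} − q_k·s_k, t_{k+1} = t_{k-1} − q_k·t_k, so r_k = a·s_k + b·t_k at every step:
  q = 3: r = 35, s = 1 − 3·0 = 1, t = 0 − 3·1 = -3  (check: 431·1 + 132·(-3) = 35)
  q = 3: r = 27, s = 0 − 3·1 = -3, t = 1 − 3·(-3) = 10  (check: 431·(-3) + 132·10 = 27)
  q = 1: r = 8, s = 1 − 1·(-3) = 4, t = -3 − 1·10 = -13  (check: 431·4 + 132·(-13) = 8)
  q = 3: r = 3, s = -3 − 3·4 = -15, t = 10 − 3·(-13) = 49  (check: 431·(-15) + 132·49 = 3)
  q = 2: r = 2, s = 4 − 2·(-15) = 34, t = -13 − 2·49 = -111  (check: 431·34 + 132·(-111) = 2)
  q = 1: r = 1, s = -15 − 1·34 = -49, t = 49 − 1·(-111) = 160  (check: 431·(-49) + 132·160 = 1)
The row with r = 1 (the gcd) gives the Bezout coefficients s = -49, t = 160.
Result: 431 · (-49) + 132 · (160) = 1.

gcd(431, 132) = 1; s = -49, t = 160 (check: 431·(-49) + 132·160 = 1).


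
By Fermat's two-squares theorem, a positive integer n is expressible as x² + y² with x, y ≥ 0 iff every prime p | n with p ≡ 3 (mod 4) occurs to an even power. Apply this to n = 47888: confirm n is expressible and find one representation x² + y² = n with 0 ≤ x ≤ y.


Step 1: Factor n = 47888 = 2^4 · 41 · 73.
Step 2: Check the mod-4 condition on each prime factor: 2 = 2 (special); 41 ≡ 1 (mod 4), exponent 1; 73 ≡ 1 (mod 4), exponent 1.
All primes ≡ 3 (mod 4) appear to even exponent (or don't appear), so by the two-squares theorem n IS expressible as a sum of two squares.
Step 3: Build a representation. Group n = k² · m with k = 4 and m = 41 · 73 = 2993 (a product of primes ≡ 1 (mod 4)); a representation of m scales to one of n via (k·x)² + (k·y)² = k²(x² + y²). Each prime p ≡ 1 (mod 4) is itself a sum of two squares; find a² by testing p − a² for a perfect square:
  41: 41 − 1² = 40, 41 − 2² = 37, 41 − 3² = 32, 41 − 4² = 25 = 5² ⇒ 41 = 4² + 5².
  73: 73 − 1² = 72, 73 − 2² = 69, 73 − 3² = 64 = 8² ⇒ 73 = 3² + 8².
  Combine using the Brahmagupta–Fibonacci identity (a² + b²)(c² + d²) = (ac − bd)² + (ad + bc)² = (ac + bd)² + (ad − bc)²:
  41 · 73 = 2993: from (4² + 5²)(3² + 8²), take (4·3 − 5·8, 4·8 + 5·3) = (12 − 40, 32 + 15) = (-28, 47); dropping signs (only squares matter) gives (28, 47); check 28² + 47² = 784 + 2209 = 2993 ✓.
  Scale by k = 4: (4·28, 4·47) = (112, 188).
Step 4: Order so x ≤ y and verify: 112² + 188² = 12544 + 35344 = 47888 = n. ✓

n = 47888 = 112² + 188² (one valid representation with x ≤ y).


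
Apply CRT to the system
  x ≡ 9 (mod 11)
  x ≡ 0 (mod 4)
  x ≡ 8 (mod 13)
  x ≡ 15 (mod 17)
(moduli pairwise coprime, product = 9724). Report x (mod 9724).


Product of moduli M = 11 · 4 · 13 · 17 = 9724.
Merge one congruence at a time:
  Start: x ≡ 9 (mod 11).
  Combine with x ≡ 0 (mod 4); new modulus lcm = 44.
    Write x = 9 + 11·t and substitute into x ≡ 0 (mod 4): 11·t ≡ 0 − 9 = -9 (mod 4).
    Reduce coefficients mod 4: 3·t ≡ 3 (mod 4).
    The inverse of 3 mod 4 is 3 (since 3·3 = 9 = 2·4 + 1), so t ≡ 3·3 = 9 ≡ 1 (mod 4).
    Then x = 9 + 11·1 = 20, valid modulo lcm(11, 4) = 44: x ≡ 20 (mod 44).
  Combine with x ≡ 8 (mod 13); new modulus lcm = 572.
    Write x = 20 + 44·t and substitute into x ≡ 8 (mod 13): 44·t ≡ 8 − 20 = -12 (mod 13).
    Reduce coefficients mod 13: 5·t ≡ 1 (mod 13).
    The inverse of 5 mod 13 is 8 (since 5·8 = 40 = 3·13 + 1), so t ≡ 8·1 = 8 ≡ 8 (mod 13).
    Then x = 20 + 44·8 = 372, valid modulo lcm(44, 13) = 572: x ≡ 372 (mod 572).
  Combine with x ≡ 15 (mod 17); new modulus lcm = 9724.
    Write x = 372 + 572·t and substitute into x ≡ 15 (mod 17): 572·t ≡ 15 − 372 = -357 (mod 17).
    Reduce coefficients mod 17: 11·t ≡ 0 (mod 17).
    The inverse of 11 mod 17 is 14 (since 11·14 = 154 = 9·17 + 1), so t ≡ 14·0 = 0 ≡ 0 (mod 17).
    Then x = 372 + 572·0 = 372, valid modulo lcm(572, 17) = 9724: x ≡ 372 (mod 9724).
Verify against each original: 372 mod 11 = 9, 372 mod 4 = 0, 372 mod 13 = 8, 372 mod 17 = 15.

x ≡ 372 (mod 9724).


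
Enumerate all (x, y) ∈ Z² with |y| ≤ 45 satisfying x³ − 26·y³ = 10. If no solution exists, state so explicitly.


The equation is x³ - 26y³ = 10. For fixed y, x³ = 26·y³ + 10, so a solution requires the RHS to be a perfect cube.
Strategy: iterate y from -45 to 45, compute RHS = 26·y³ + 10, and check whether it is a (positive or negative) perfect cube.
Check small values of y:
  y = 0: RHS = 10 is not a perfect cube.
  y = 1: RHS = 36 is not a perfect cube.
  y = -1: RHS = -16 is not a perfect cube.
  y = 2: RHS = 218 is not a perfect cube.
  y = -2: RHS = -198 is not a perfect cube.
  y = 3: RHS = 712 is not a perfect cube.
  y = -3: RHS = -692 is not a perfect cube.
Continuing the search up to |y| = 45 finds no solutions either.
No (x, y) in the scanned range satisfies the equation.

No integer solutions with |y| ≤ 45.


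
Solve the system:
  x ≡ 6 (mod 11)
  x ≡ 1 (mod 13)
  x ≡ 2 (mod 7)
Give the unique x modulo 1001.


Moduli 11, 13, 7 are pairwise coprime; by CRT there is a unique solution modulo M = 11 · 13 · 7 = 1001.
Solve pairwise, accumulating the modulus:
  Start with x ≡ 6 (mod 11).
  Combine with x ≡ 1 (mod 13): since gcd(11, 13) = 1, we get a unique residue mod 143.
    Write x = 6 + 11·t and substitute into x ≡ 1 (mod 13): 11·t ≡ 1 − 6 = -5 (mod 13).
    Reduce coefficients mod 13: 11·t ≡ 8 (mod 13).
    The inverse of 11 mod 13 is 6 (since 11·6 = 66 = 5·13 + 1), so t ≡ 6·8 = 48 ≡ 9 (mod 13).
    Then x = 6 + 11·9 = 105, valid modulo lcm(11, 13) = 143: x ≡ 105 (mod 143).
  Combine with x ≡ 2 (mod 7): since gcd(143, 7) = 1, we get a unique residue mod 1001.
    Write x = 105 + 143·t and substitute into x ≡ 2 (mod 7): 143·t ≡ 2 − 105 = -103 (mod 7).
    Reduce coefficients mod 7: 3·t ≡ 2 (mod 7).
    The inverse of 3 mod 7 is 5 (since 3·5 = 15 = 2·7 + 1), so t ≡ 5·2 = 10 ≡ 3 (mod 7).
    Then x = 105 + 143·3 = 534, valid modulo lcm(143, 7) = 1001: x ≡ 534 (mod 1001).
Verify: 534 mod 11 = 6 ✓, 534 mod 13 = 1 ✓, 534 mod 7 = 2 ✓.

x ≡ 534 (mod 1001).


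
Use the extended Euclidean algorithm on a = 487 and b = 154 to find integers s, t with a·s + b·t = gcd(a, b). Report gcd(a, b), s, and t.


Euclidean algorithm on (487, 154) — divide until remainder is 0:
  487 = 3 · 154 + 25
  154 = 6 · 25 + 4
  25 = 6 · 4 + 1
  4 = 4 · 1 + 0
gcd(487, 154) = 1.
Track Bezout coefficients alongside the remainders: start with r₀ = 487 = a·1 + b·0 (s = 1, t = 0) and r₁ = 154 = a·0 + b·1 (s = 0, t = 1); each new remainder r_{k+1} = r_{k-1} − q_k·r_k inherits s_{k+1} = s_{k-1} − q_k·s_k, t_{k+1} = t_{k-1} − q_k·t_k, so r_k = a·s_k + b·t_k at every step:
  q = 3: r = 25, s = 1 − 3·0 = 1, t = 0 − 3·1 = -3  (check: 487·1 + 154·(-3) = 25)
  q = 6: r = 4, s = 0 − 6·1 = -6, t = 1 − 6·(-3) = 19  (check: 487·(-6) + 154·19 = 4)
  q = 6: r = 1, s = 1 − 6·(-6) = 37, t = -3 − 6·19 = -117  (check: 487·37 + 154·(-117) = 1)
The row with r = 1 (the gcd) gives the Bezout coefficients s = 37, t = -117.
Result: 487 · (37) + 154 · (-117) = 1.

gcd(487, 154) = 1; s = 37, t = -117 (check: 487·37 + 154·(-117) = 1).


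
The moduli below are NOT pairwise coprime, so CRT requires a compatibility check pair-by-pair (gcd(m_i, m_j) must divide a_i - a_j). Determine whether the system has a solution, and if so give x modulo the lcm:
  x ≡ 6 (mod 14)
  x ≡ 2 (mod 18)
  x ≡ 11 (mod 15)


Moduli 14, 18, 15 are not pairwise coprime, so CRT works modulo lcm(m_i) when all pairwise compatibility conditions hold.
Pairwise compatibility: gcd(m_i, m_j) must divide a_i - a_j for every pair.
Merge one congruence at a time:
  Start: x ≡ 6 (mod 14).
  Combine with x ≡ 2 (mod 18): gcd(14, 18) = 2; 2 - 6 = -4, which IS divisible by 2, so compatible.
    Write x = 6 + 14·t and substitute into x ≡ 2 (mod 18): 14·t ≡ 2 − 6 = -4 (mod 18).
    Divide the congruence (and modulus) by g = 2: 7·t ≡ -2 (mod 9).
    Reduce coefficients mod 9: 7·t ≡ 7 (mod 9).
    The inverse of 7 mod 9 is 4 (since 7·4 = 28 = 3·9 + 1), so t ≡ 4·7 = 28 ≡ 1 (mod 9).
    Then x = 6 + 14·1 = 20, valid modulo lcm(14, 18) = 126: x ≡ 20 (mod 126).
  Combine with x ≡ 11 (mod 15): gcd(126, 15) = 3; 11 - 20 = -9, which IS divisible by 3, so compatible.
    Write x = 20 + 126·t and substitute into x ≡ 11 (mod 15): 126·t ≡ 11 − 20 = -9 (mod 15).
    Divide the congruence (and modulus) by g = 3: 42·t ≡ -3 (mod 5).
    Reduce coefficients mod 5: 2·t ≡ 2 (mod 5).
    The inverse of 2 mod 5 is 3 (since 2·3 = 6 = 1·5 + 1), so t ≡ 3·2 = 6 ≡ 1 (mod 5).
    Then x = 20 + 126·1 = 146, valid modulo lcm(126, 15) = 630: x ≡ 146 (mod 630).
Verify: 146 mod 14 = 6, 146 mod 18 = 2, 146 mod 15 = 11.

x ≡ 146 (mod 630).


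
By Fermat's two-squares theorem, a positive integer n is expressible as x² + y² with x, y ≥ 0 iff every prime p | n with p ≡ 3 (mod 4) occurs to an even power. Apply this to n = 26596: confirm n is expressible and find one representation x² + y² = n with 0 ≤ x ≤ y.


Step 1: Factor n = 26596 = 2^2 · 61 · 109.
Step 2: Check the mod-4 condition on each prime factor: 2 = 2 (special); 61 ≡ 1 (mod 4), exponent 1; 109 ≡ 1 (mod 4), exponent 1.
All primes ≡ 3 (mod 4) appear to even exponent (or don't appear), so by the two-squares theorem n IS expressible as a sum of two squares.
Step 3: Build a representation. Group n = k² · m with k = 2 and m = 61 · 109 = 6649 (a product of primes ≡ 1 (mod 4)); a representation of m scales to one of n via (k·x)² + (k·y)² = k²(x² + y²). Each prime p ≡ 1 (mod 4) is itself a sum of two squares; find a² by testing p − a² for a perfect square:
  61: 61 − 1² = 60, 61 − 2² = 57, 61 − 3² = 52, 61 − 4² = 45, 61 − 5² = 36 = 6² ⇒ 61 = 5² + 6².
  109: 109 − 1² = 108, 109 − 2² = 105, 109 − 3² = 100 = 10² ⇒ 109 = 3² + 10².
  Combine using the Brahmagupta–Fibonacci identity (a² + b²)(c² + d²) = (ac − bd)² + (ad + bc)² = (ac + bd)² + (ad − bc)²:
  61 · 109 = 6649: from (5² + 6²)(3² + 10²), take (5·3 − 6·10, 5·10 + 6·3) = (15 − 60, 50 + 18) = (-45, 68); dropping signs (only squares matter) gives (45, 68); check 45² + 68² = 2025 + 4624 = 6649 ✓.
  Scale by k = 2: (2·45, 2·68) = (90, 136).
Step 4: Order so x ≤ y and verify: 90² + 136² = 8100 + 18496 = 26596 = n. ✓

n = 26596 = 90² + 136² (one valid representation with x ≤ y).


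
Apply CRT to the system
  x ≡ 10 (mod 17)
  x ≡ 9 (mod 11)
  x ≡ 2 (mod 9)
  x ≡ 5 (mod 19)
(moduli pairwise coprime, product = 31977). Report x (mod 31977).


Product of moduli M = 17 · 11 · 9 · 19 = 31977.
Merge one congruence at a time:
  Start: x ≡ 10 (mod 17).
  Combine with x ≡ 9 (mod 11); new modulus lcm = 187.
    Write x = 10 + 17·t and substitute into x ≡ 9 (mod 11): 17·t ≡ 9 − 10 = -1 (mod 11).
    Reduce coefficients mod 11: 6·t ≡ 10 (mod 11).
    The inverse of 6 mod 11 is 2 (since 6·2 = 12 = 1·11 + 1), so t ≡ 2·10 = 20 ≡ 9 (mod 11).
    Then x = 10 + 17·9 = 163, valid modulo lcm(17, 11) = 187: x ≡ 163 (mod 187).
  Combine with x ≡ 2 (mod 9); new modulus lcm = 1683.
    Write x = 163 + 187·t and substitute into x ≡ 2 (mod 9): 187·t ≡ 2 − 163 = -161 (mod 9).
    Reduce coefficients mod 9: 7·t ≡ 1 (mod 9).
    The inverse of 7 mod 9 is 4 (since 7·4 = 28 = 3·9 + 1), so t ≡ 4·1 = 4 ≡ 4 (mod 9).
    Then x = 163 + 187·4 = 911, valid modulo lcm(187, 9) = 1683: x ≡ 911 (mod 1683).
  Combine with x ≡ 5 (mod 19); new modulus lcm = 31977.
    Write x = 911 + 1683·t and substitute into x ≡ 5 (mod 19): 1683·t ≡ 5 − 911 = -906 (mod 19).
    Reduce coefficients mod 19: 11·t ≡ 6 (mod 19).
    The inverse of 11 mod 19 is 7 (since 11·7 = 77 = 4·19 + 1), so t ≡ 7·6 = 42 ≡ 4 (mod 19).
    Then x = 911 + 1683·4 = 7643, valid modulo lcm(1683, 19) = 31977: x ≡ 7643 (mod 31977).
Verify against each original: 7643 mod 17 = 10, 7643 mod 11 = 9, 7643 mod 9 = 2, 7643 mod 19 = 5.

x ≡ 7643 (mod 31977).


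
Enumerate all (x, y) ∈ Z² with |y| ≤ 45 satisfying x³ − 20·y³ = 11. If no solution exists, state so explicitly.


The equation is x³ - 20y³ = 11. For fixed y, x³ = 20·y³ + 11, so a solution requires the RHS to be a perfect cube.
Strategy: iterate y from -45 to 45, compute RHS = 20·y³ + 11, and check whether it is a (positive or negative) perfect cube.
Check small values of y:
  y = 0: RHS = 11 is not a perfect cube.
  y = 1: RHS = 31 is not a perfect cube.
  y = -1: RHS = -9 is not a perfect cube.
  y = 2: RHS = 171 is not a perfect cube.
  y = -2: RHS = -149 is not a perfect cube.
  y = 3: RHS = 551 is not a perfect cube.
  y = -3: RHS = -529 is not a perfect cube.
Continuing the search up to |y| = 45 finds no solutions either.
No (x, y) in the scanned range satisfies the equation.

No integer solutions with |y| ≤ 45.


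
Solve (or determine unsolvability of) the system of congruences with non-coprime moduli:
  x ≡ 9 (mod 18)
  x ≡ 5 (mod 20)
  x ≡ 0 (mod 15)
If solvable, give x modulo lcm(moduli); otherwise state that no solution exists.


Moduli 18, 20, 15 are not pairwise coprime, so CRT works modulo lcm(m_i) when all pairwise compatibility conditions hold.
Pairwise compatibility: gcd(m_i, m_j) must divide a_i - a_j for every pair.
Merge one congruence at a time:
  Start: x ≡ 9 (mod 18).
  Combine with x ≡ 5 (mod 20): gcd(18, 20) = 2; 5 - 9 = -4, which IS divisible by 2, so compatible.
    Write x = 9 + 18·t and substitute into x ≡ 5 (mod 20): 18·t ≡ 5 − 9 = -4 (mod 20).
    Divide the congruence (and modulus) by g = 2: 9·t ≡ -2 (mod 10).
    Reduce coefficients mod 10: 9·t ≡ 8 (mod 10).
    The inverse of 9 mod 10 is 9 (since 9·9 = 81 = 8·10 + 1), so t ≡ 9·8 = 72 ≡ 2 (mod 10).
    Then x = 9 + 18·2 = 45, valid modulo lcm(18, 20) = 180: x ≡ 45 (mod 180).
  Combine with x ≡ 0 (mod 15): gcd(180, 15) = 15; 0 - 45 = -45, which IS divisible by 15, so compatible.
    Write x = 45 + 180·t and substitute into x ≡ 0 (mod 15): 180·t ≡ 0 − 45 = -45 (mod 15).
    Divide the congruence (and modulus) by g = 15: 12·t ≡ -3 (mod 1).
    Modulo 1 every t works; take t = 0.
    Then x = 45 + 180·0 = 45, valid modulo lcm(180, 15) = 180: x ≡ 45 (mod 180).
Verify: 45 mod 18 = 9, 45 mod 20 = 5, 45 mod 15 = 0.

x ≡ 45 (mod 180).


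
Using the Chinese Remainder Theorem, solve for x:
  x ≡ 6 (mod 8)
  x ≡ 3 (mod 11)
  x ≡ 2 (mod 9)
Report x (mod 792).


Moduli 8, 11, 9 are pairwise coprime; by CRT there is a unique solution modulo M = 8 · 11 · 9 = 792.
Solve pairwise, accumulating the modulus:
  Start with x ≡ 6 (mod 8).
  Combine with x ≡ 3 (mod 11): since gcd(8, 11) = 1, we get a unique residue mod 88.
    Write x = 6 + 8·t and substitute into x ≡ 3 (mod 11): 8·t ≡ 3 − 6 = -3 (mod 11).
    Reduce coefficients mod 11: 8·t ≡ 8 (mod 11).
    The inverse of 8 mod 11 is 7 (since 8·7 = 56 = 5·11 + 1), so t ≡ 7·8 = 56 ≡ 1 (mod 11).
    Then x = 6 + 8·1 = 14, valid modulo lcm(8, 11) = 88: x ≡ 14 (mod 88).
  Combine with x ≡ 2 (mod 9): since gcd(88, 9) = 1, we get a unique residue mod 792.
    Write x = 14 + 88·t and substitute into x ≡ 2 (mod 9): 88·t ≡ 2 − 14 = -12 (mod 9).
    Reduce coefficients mod 9: 7·t ≡ 6 (mod 9).
    The inverse of 7 mod 9 is 4 (since 7·4 = 28 = 3·9 + 1), so t ≡ 4·6 = 24 ≡ 6 (mod 9).
    Then x = 14 + 88·6 = 542, valid modulo lcm(88, 9) = 792: x ≡ 542 (mod 792).
Verify: 542 mod 8 = 6 ✓, 542 mod 11 = 3 ✓, 542 mod 9 = 2 ✓.

x ≡ 542 (mod 792).


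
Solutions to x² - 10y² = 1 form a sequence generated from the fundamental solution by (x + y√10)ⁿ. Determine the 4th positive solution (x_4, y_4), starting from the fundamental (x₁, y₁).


Step 1: Find the fundamental solution (x₁, y₁) of x² - 10y² = 1.
  Expand √10 as a continued fraction. a₀ = ⌊√10⌋ = 3; iterate m_{k+1} = d_k·a_k − m_k, d_{k+1} = (10 − m_{k+1}²)/d_k, a_{k+1} = ⌊(a₀ + m_{k+1})/d_{k+1}⌋ (starting m₀ = 0, d₀ = 1), with convergents p_k = a_k·p_{k-1} + p_{k-2}, q_k = a_k·q_{k-1} + q_{k-2} (p₋₁ = 1, q₋₁ = 0):
  k = 0: a₀ = 3; p₀/q₀ = 3/1; p₀² − 10·q₀² = 9 − 10 = -1.
  k = 1: m = 3, d = 1, a = ⌊(3 + 3)/1⌋ = 6; p/q = (6·3 + 1)/(6·1 + 0) = 19/6; p² − 10·q² = 361 − 360 = 1.
  The first convergent with p² − 10·q² = 1 gives the fundamental solution (x₁, y₁) = (19, 6).
Step 2: Apply the recurrence (x_{n+1}, y_{n+1}) = (x₁x_n + 10y₁y_n, x₁y_n + y₁x_n) repeatedly.
  From (x_1, y_1) = (19, 6): x_2 = 19·19 + 10·6·6 = 721; y_2 = 19·6 + 6·19 = 228.
  From (x_2, y_2) = (721, 228): x_3 = 19·721 + 10·6·228 = 27379; y_3 = 19·228 + 6·721 = 8658.
  From (x_3, y_3) = (27379, 8658): x_4 = 19·27379 + 10·6·8658 = 1039681; y_4 = 19·8658 + 6·27379 = 328776.
Step 3: Verify x_4² - 10·y_4² = 1080936581761 - 1080936581760 = 1 (should be 1). ✓

(x_1, y_1) = (19, 6); (x_4, y_4) = (1039681, 328776).


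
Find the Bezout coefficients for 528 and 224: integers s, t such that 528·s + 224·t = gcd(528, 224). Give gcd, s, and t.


Euclidean algorithm on (528, 224) — divide until remainder is 0:
  528 = 2 · 224 + 80
  224 = 2 · 80 + 64
  80 = 1 · 64 + 16
  64 = 4 · 16 + 0
gcd(528, 224) = 16.
Track Bezout coefficients alongside the remainders: start with r₀ = 528 = a·1 + b·0 (s = 1, t = 0) and r₁ = 224 = a·0 + b·1 (s = 0, t = 1); each new remainder r_{k+1} = r_{k-1} − q_k·r_k inherits s_{k+1} = s_{k-1} − q_k·s_k, t_{k+1} = t_{k-1} − q_k·t_k, so r_k = a·s_k + b·t_k at every step:
  q = 2: r = 80, s = 1 − 2·0 = 1, t = 0 − 2·1 = -2  (check: 528·1 + 224·(-2) = 80)
  q = 2: r = 64, s = 0 − 2·1 = -2, t = 1 − 2·(-2) = 5  (check: 528·(-2) + 224·5 = 64)
  q = 1: r = 16, s = 1 − 1·(-2) = 3, t = -2 − 1·5 = -7  (check: 528·3 + 224·(-7) = 16)
The row with r = 16 (the gcd) gives the Bezout coefficients s = 3, t = -7.
Result: 528 · (3) + 224 · (-7) = 16.

gcd(528, 224) = 16; s = 3, t = -7 (check: 528·3 + 224·(-7) = 16).


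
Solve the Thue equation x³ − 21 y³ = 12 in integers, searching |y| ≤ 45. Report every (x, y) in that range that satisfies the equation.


The equation is x³ - 21y³ = 12. For fixed y, x³ = 21·y³ + 12, so a solution requires the RHS to be a perfect cube.
Strategy: iterate y from -45 to 45, compute RHS = 21·y³ + 12, and check whether it is a (positive or negative) perfect cube.
Check small values of y:
  y = 0: RHS = 12 is not a perfect cube.
  y = 1: RHS = 33 is not a perfect cube.
  y = -1: RHS = -9 is not a perfect cube.
  y = 2: RHS = 180 is not a perfect cube.
  y = -2: RHS = -156 is not a perfect cube.
  y = 3: RHS = 579 is not a perfect cube.
  y = -3: RHS = -555 is not a perfect cube.
Continuing the search up to |y| = 45 finds no solutions either.
No (x, y) in the scanned range satisfies the equation.

No integer solutions with |y| ≤ 45.


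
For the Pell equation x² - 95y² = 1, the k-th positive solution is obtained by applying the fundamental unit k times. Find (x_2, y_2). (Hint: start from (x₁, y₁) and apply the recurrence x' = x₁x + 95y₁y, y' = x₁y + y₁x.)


Step 1: Find the fundamental solution (x₁, y₁) of x² - 95y² = 1.
  Expand √95 as a continued fraction. a₀ = ⌊√95⌋ = 9; iterate m_{k+1} = d_k·a_k − m_k, d_{k+1} = (95 − m_{k+1}²)/d_k, a_{k+1} = ⌊(a₀ + m_{k+1})/d_{k+1}⌋ (starting m₀ = 0, d₀ = 1), with convergents p_k = a_k·p_{k-1} + p_{k-2}, q_k = a_k·q_{k-1} + q_{k-2} (p₋₁ = 1, q₋₁ = 0):
  k = 0: a₀ = 9; p₀/q₀ = 9/1; p₀² − 95·q₀² = 81 − 95 = -14.
  k = 1: m = 9, d = 14, a = ⌊(9 + 9)/14⌋ = 1; p/q = (1·9 + 1)/(1·1 + 0) = 10/1; p² − 95·q² = 100 − 95 = 5.
  k = 2: m = 5, d = 5, a = ⌊(9 + 5)/5⌋ = 2; p/q = (2·10 + 9)/(2·1 + 1) = 29/3; p² − 95·q² = 841 − 855 = -14.
  k = 3: m = 5, d = 14, a = ⌊(9 + 5)/14⌋ = 1; p/q = (1·29 + 10)/(1·3 + 1) = 39/4; p² − 95·q² = 1521 − 1520 = 1.
  The first convergent with p² − 95·q² = 1 gives the fundamental solution (x₁, y₁) = (39, 4).
Step 2: Apply the recurrence (x_{n+1}, y_{n+1}) = (x₁x_n + 95y₁y_n, x₁y_n + y₁x_n) repeatedly.
  From (x_1, y_1) = (39, 4): x_2 = 39·39 + 95·4·4 = 3041; y_2 = 39·4 + 4·39 = 312.
Step 3: Verify x_2² - 95·y_2² = 9247681 - 9247680 = 1 (should be 1). ✓

(x_1, y_1) = (39, 4); (x_2, y_2) = (3041, 312).


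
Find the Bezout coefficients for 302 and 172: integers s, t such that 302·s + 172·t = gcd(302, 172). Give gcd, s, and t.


Euclidean algorithm on (302, 172) — divide until remainder is 0:
  302 = 1 · 172 + 130
  172 = 1 · 130 + 42
  130 = 3 · 42 + 4
  42 = 10 · 4 + 2
  4 = 2 · 2 + 0
gcd(302, 172) = 2.
Track Bezout coefficients alongside the remainders: start with r₀ = 302 = a·1 + b·0 (s = 1, t = 0) and r₁ = 172 = a·0 + b·1 (s = 0, t = 1); each new remainder r_{k+1} = r_{k-1} − q_k·r_k inherits s_{k+1} = s_{k-1} − q_k·s_k, t_{k+1} = t_{k-1} − q_k·t_k, so r_k = a·s_k + b·t_k at every step:
  q = 1: r = 130, s = 1 − 1·0 = 1, t = 0 − 1·1 = -1  (check: 302·1 + 172·(-1) = 130)
  q = 1: r = 42, s = 0 − 1·1 = -1, t = 1 − 1·(-1) = 2  (check: 302·(-1) + 172·2 = 42)
  q = 3: r = 4, s = 1 − 3·(-1) = 4, t = -1 − 3·2 = -7  (check: 302·4 + 172·(-7) = 4)
  q = 10: r = 2, s = -1 − 10·4 = -41, t = 2 − 10·(-7) = 72  (check: 302·(-41) + 172·72 = 2)
The row with r = 2 (the gcd) gives the Bezout coefficients s = -41, t = 72.
Result: 302 · (-41) + 172 · (72) = 2.

gcd(302, 172) = 2; s = -41, t = 72 (check: 302·(-41) + 172·72 = 2).


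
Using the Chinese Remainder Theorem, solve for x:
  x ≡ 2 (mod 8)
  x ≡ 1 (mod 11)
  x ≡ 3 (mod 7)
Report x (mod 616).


Moduli 8, 11, 7 are pairwise coprime; by CRT there is a unique solution modulo M = 8 · 11 · 7 = 616.
Solve pairwise, accumulating the modulus:
  Start with x ≡ 2 (mod 8).
  Combine with x ≡ 1 (mod 11): since gcd(8, 11) = 1, we get a unique residue mod 88.
    Write x = 2 + 8·t and substitute into x ≡ 1 (mod 11): 8·t ≡ 1 − 2 = -1 (mod 11).
    Reduce coefficients mod 11: 8·t ≡ 10 (mod 11).
    The inverse of 8 mod 11 is 7 (since 8·7 = 56 = 5·11 + 1), so t ≡ 7·10 = 70 ≡ 4 (mod 11).
    Then x = 2 + 8·4 = 34, valid modulo lcm(8, 11) = 88: x ≡ 34 (mod 88).
  Combine with x ≡ 3 (mod 7): since gcd(88, 7) = 1, we get a unique residue mod 616.
    Write x = 34 + 88·t and substitute into x ≡ 3 (mod 7): 88·t ≡ 3 − 34 = -31 (mod 7).
    Reduce coefficients mod 7: 4·t ≡ 4 (mod 7).
    The inverse of 4 mod 7 is 2 (since 4·2 = 8 = 1·7 + 1), so t ≡ 2·4 = 8 ≡ 1 (mod 7).
    Then x = 34 + 88·1 = 122, valid modulo lcm(88, 7) = 616: x ≡ 122 (mod 616).
Verify: 122 mod 8 = 2 ✓, 122 mod 11 = 1 ✓, 122 mod 7 = 3 ✓.

x ≡ 122 (mod 616).


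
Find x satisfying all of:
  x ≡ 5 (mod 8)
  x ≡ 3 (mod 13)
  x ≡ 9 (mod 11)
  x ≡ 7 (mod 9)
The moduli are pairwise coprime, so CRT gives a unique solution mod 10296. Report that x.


Product of moduli M = 8 · 13 · 11 · 9 = 10296.
Merge one congruence at a time:
  Start: x ≡ 5 (mod 8).
  Combine with x ≡ 3 (mod 13); new modulus lcm = 104.
    Write x = 5 + 8·t and substitute into x ≡ 3 (mod 13): 8·t ≡ 3 − 5 = -2 (mod 13).
    Reduce coefficients mod 13: 8·t ≡ 11 (mod 13).
    The inverse of 8 mod 13 is 5 (since 8·5 = 40 = 3·13 + 1), so t ≡ 5·11 = 55 ≡ 3 (mod 13).
    Then x = 5 + 8·3 = 29, valid modulo lcm(8, 13) = 104: x ≡ 29 (mod 104).
  Combine with x ≡ 9 (mod 11); new modulus lcm = 1144.
    Write x = 29 + 104·t and substitute into x ≡ 9 (mod 11): 104·t ≡ 9 − 29 = -20 (mod 11).
    Reduce coefficients mod 11: 5·t ≡ 2 (mod 11).
    The inverse of 5 mod 11 is 9 (since 5·9 = 45 = 4·11 + 1), so t ≡ 9·2 = 18 ≡ 7 (mod 11).
    Then x = 29 + 104·7 = 757, valid modulo lcm(104, 11) = 1144: x ≡ 757 (mod 1144).
  Combine with x ≡ 7 (mod 9); new modulus lcm = 10296.
    Write x = 757 + 1144·t and substitute into x ≡ 7 (mod 9): 1144·t ≡ 7 − 757 = -750 (mod 9).
    Reduce coefficients mod 9: 1·t ≡ 6 (mod 9).
    So t ≡ 6 (mod 9).
    Then x = 757 + 1144·6 = 7621, valid modulo lcm(1144, 9) = 10296: x ≡ 7621 (mod 10296).
Verify against each original: 7621 mod 8 = 5, 7621 mod 13 = 3, 7621 mod 11 = 9, 7621 mod 9 = 7.

x ≡ 7621 (mod 10296).


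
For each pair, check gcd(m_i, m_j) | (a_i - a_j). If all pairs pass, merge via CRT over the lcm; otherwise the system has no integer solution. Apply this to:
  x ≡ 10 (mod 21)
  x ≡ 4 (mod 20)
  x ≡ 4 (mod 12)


Moduli 21, 20, 12 are not pairwise coprime, so CRT works modulo lcm(m_i) when all pairwise compatibility conditions hold.
Pairwise compatibility: gcd(m_i, m_j) must divide a_i - a_j for every pair.
Merge one congruence at a time:
  Start: x ≡ 10 (mod 21).
  Combine with x ≡ 4 (mod 20): gcd(21, 20) = 1; 4 - 10 = -6, which IS divisible by 1, so compatible.
    Write x = 10 + 21·t and substitute into x ≡ 4 (mod 20): 21·t ≡ 4 − 10 = -6 (mod 20).
    Reduce coefficients mod 20: 1·t ≡ 14 (mod 20).
    So t ≡ 14 (mod 20).
    Then x = 10 + 21·14 = 304, valid modulo lcm(21, 20) = 420: x ≡ 304 (mod 420).
  Combine with x ≡ 4 (mod 12): gcd(420, 12) = 12; 4 - 304 = -300, which IS divisible by 12, so compatible.
    Write x = 304 + 420·t and substitute into x ≡ 4 (mod 12): 420·t ≡ 4 − 304 = -300 (mod 12).
    Divide the congruence (and modulus) by g = 12: 35·t ≡ -25 (mod 1).
    Modulo 1 every t works; take t = 0.
    Then x = 304 + 420·0 = 304, valid modulo lcm(420, 12) = 420: x ≡ 304 (mod 420).
Verify: 304 mod 21 = 10, 304 mod 20 = 4, 304 mod 12 = 4.

x ≡ 304 (mod 420).


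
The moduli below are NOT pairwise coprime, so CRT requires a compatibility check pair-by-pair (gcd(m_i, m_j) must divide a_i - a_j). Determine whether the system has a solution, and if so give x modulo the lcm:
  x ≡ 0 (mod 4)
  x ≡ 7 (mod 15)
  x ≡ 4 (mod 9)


Moduli 4, 15, 9 are not pairwise coprime, so CRT works modulo lcm(m_i) when all pairwise compatibility conditions hold.
Pairwise compatibility: gcd(m_i, m_j) must divide a_i - a_j for every pair.
Merge one congruence at a time:
  Start: x ≡ 0 (mod 4).
  Combine with x ≡ 7 (mod 15): gcd(4, 15) = 1; 7 - 0 = 7, which IS divisible by 1, so compatible.
    Write x = 0 + 4·t and substitute into x ≡ 7 (mod 15): 4·t ≡ 7 − 0 = 7 (mod 15).
    The inverse of 4 mod 15 is 4 (since 4·4 = 16 = 1·15 + 1), so t ≡ 4·7 = 28 ≡ 13 (mod 15).
    Then x = 0 + 4·13 = 52, valid modulo lcm(4, 15) = 60: x ≡ 52 (mod 60).
  Combine with x ≡ 4 (mod 9): gcd(60, 9) = 3; 4 - 52 = -48, which IS divisible by 3, so compatible.
    Write x = 52 + 60·t and substitute into x ≡ 4 (mod 9): 60·t ≡ 4 − 52 = -48 (mod 9).
    Divide the congruence (and modulus) by g = 3: 20·t ≡ -16 (mod 3).
    Reduce coefficients mod 3: 2·t ≡ 2 (mod 3).
    The inverse of 2 mod 3 is 2 (since 2·2 = 4 = 1·3 + 1), so t ≡ 2·2 = 4 ≡ 1 (mod 3).
    Then x = 52 + 60·1 = 112, valid modulo lcm(60, 9) = 180: x ≡ 112 (mod 180).
Verify: 112 mod 4 = 0, 112 mod 15 = 7, 112 mod 9 = 4.

x ≡ 112 (mod 180).


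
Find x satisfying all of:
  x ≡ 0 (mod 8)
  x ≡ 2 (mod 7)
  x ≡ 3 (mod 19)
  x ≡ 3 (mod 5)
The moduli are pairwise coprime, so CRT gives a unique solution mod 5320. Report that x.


Product of moduli M = 8 · 7 · 19 · 5 = 5320.
Merge one congruence at a time:
  Start: x ≡ 0 (mod 8).
  Combine with x ≡ 2 (mod 7); new modulus lcm = 56.
    Write x = 0 + 8·t and substitute into x ≡ 2 (mod 7): 8·t ≡ 2 − 0 = 2 (mod 7).
    Reduce coefficients mod 7: 1·t ≡ 2 (mod 7).
    So t ≡ 2 (mod 7).
    Then x = 0 + 8·2 = 16, valid modulo lcm(8, 7) = 56: x ≡ 16 (mod 56).
  Combine with x ≡ 3 (mod 19); new modulus lcm = 1064.
    Write x = 16 + 56·t and substitute into x ≡ 3 (mod 19): 56·t ≡ 3 − 16 = -13 (mod 19).
    Reduce coefficients mod 19: 18·t ≡ 6 (mod 19).
    The inverse of 18 mod 19 is 18 (since 18·18 = 324 = 17·19 + 1), so t ≡ 18·6 = 108 ≡ 13 (mod 19).
    Then x = 16 + 56·13 = 744, valid modulo lcm(56, 19) = 1064: x ≡ 744 (mod 1064).
  Combine with x ≡ 3 (mod 5); new modulus lcm = 5320.
    Write x = 744 + 1064·t and substitute into x ≡ 3 (mod 5): 1064·t ≡ 3 − 744 = -741 (mod 5).
    Reduce coefficients mod 5: 4·t ≡ 4 (mod 5).
    The inverse of 4 mod 5 is 4 (since 4·4 = 16 = 3·5 + 1), so t ≡ 4·4 = 16 ≡ 1 (mod 5).
    Then x = 744 + 1064·1 = 1808, valid modulo lcm(1064, 5) = 5320: x ≡ 1808 (mod 5320).
Verify against each original: 1808 mod 8 = 0, 1808 mod 7 = 2, 1808 mod 19 = 3, 1808 mod 5 = 3.

x ≡ 1808 (mod 5320).


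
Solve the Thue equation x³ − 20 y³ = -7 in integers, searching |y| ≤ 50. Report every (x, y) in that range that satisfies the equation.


The equation is x³ - 20y³ = -7. For fixed y, x³ = 20·y³ − 7, so a solution requires the RHS to be a perfect cube.
Strategy: iterate y from -50 to 50, compute RHS = 20·y³ − 7, and check whether it is a (positive or negative) perfect cube.
Check small values of y:
  y = 0: RHS = -7 is not a perfect cube.
  y = 1: RHS = 13 is not a perfect cube.
  y = -1: RHS = -27 = (-3)³ ⇒ x = -3 works.
  y = 2: RHS = 153 is not a perfect cube.
  y = -2: RHS = -167 is not a perfect cube.
  y = 3: RHS = 533 is not a perfect cube.
  y = -3: RHS = -547 is not a perfect cube.
Continuing the search up to |y| = 50 finds no further solutions beyond those listed.
Collected solutions: (-3, -1).

Solutions (with |y| ≤ 50): (-3, -1).
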